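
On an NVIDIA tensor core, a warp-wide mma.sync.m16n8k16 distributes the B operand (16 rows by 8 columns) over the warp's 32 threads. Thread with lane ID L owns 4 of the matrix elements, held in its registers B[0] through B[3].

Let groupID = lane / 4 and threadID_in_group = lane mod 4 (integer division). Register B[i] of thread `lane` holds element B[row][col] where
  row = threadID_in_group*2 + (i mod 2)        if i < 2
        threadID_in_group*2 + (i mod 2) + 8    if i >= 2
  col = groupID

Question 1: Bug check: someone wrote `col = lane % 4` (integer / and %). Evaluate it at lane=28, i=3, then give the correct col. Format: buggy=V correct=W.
buggy=0 correct=7

`lane % 4`[28,3]⇒0
lane 28⇒28/4=7, 28 mod 4=0
i=3  r:2·0+1+8⇒9  c:7
col: 0 vs 7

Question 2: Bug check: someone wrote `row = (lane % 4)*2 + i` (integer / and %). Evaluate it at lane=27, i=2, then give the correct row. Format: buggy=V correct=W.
buggy=8 correct=14

`(lane % 4)*2 + i`[27,2]=>8
27: grp=6,tig=3
[2] (3*2+0+8,6) = (14,6)
row: 8 vs 14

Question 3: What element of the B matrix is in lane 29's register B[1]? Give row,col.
3,7

lane 29->29/4=7, 29 mod 4=1
i=1  r:2·1+1+0->3  c:7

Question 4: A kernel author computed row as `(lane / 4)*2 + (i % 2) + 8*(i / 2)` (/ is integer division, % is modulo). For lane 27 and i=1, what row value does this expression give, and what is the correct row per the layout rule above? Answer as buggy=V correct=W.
buggy=13 correct=7

`(lane / 4)*2 + (i % 2) + 8*(i / 2)`[27,1]->13
lane 27->27/4=6, 27 mod 4=3
i=1  r:2·3+1+0->7  c:6
row: 13 vs 7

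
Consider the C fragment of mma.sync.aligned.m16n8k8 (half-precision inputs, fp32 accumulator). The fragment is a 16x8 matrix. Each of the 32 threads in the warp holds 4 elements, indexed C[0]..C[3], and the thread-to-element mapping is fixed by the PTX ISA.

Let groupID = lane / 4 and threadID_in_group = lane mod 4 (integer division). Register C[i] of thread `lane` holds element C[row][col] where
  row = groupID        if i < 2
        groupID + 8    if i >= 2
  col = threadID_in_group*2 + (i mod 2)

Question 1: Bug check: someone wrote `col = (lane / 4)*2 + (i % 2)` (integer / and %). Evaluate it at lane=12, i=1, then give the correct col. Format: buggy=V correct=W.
`(lane / 4)*2 + (i % 2)`[12,1]⇒7
12: gr=3,th=0
[1] (3+0,0*2+1) = (3,1)
col: 7 vs 1

buggy=7 correct=1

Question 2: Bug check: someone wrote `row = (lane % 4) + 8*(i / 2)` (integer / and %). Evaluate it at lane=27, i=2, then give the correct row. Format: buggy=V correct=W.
buggy=11 correct=14

`(lane % 4) + 8*(i / 2)`[27,2]⇒11
lane 27: gr=6 (27/4), th=3 (27%4)
i=2: r=6+8=14, c=3*2+0=6
row: 11 vs 14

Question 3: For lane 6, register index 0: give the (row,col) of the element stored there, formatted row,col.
L=6->g=6>>2=1, t=6&3=2
[0]->row 1+0=1  col 2·2+0=4

1,4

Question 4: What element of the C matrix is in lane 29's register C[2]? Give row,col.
L=29->gid=29>>2=7, tid=29&3=1
[2]->row 7+8=15  col 1·2+0=2

15,2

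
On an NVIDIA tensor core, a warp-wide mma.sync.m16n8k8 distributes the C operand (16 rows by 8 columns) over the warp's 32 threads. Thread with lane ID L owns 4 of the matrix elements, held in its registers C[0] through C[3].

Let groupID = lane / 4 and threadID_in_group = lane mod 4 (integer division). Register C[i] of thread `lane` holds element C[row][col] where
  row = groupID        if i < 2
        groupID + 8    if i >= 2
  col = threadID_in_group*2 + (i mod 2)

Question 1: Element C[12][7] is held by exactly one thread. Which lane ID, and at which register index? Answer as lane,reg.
19,3

r=12→G=4,rhi=1  c=7→T=3,p=1
L=4*4+3=19  i=1*2+1=3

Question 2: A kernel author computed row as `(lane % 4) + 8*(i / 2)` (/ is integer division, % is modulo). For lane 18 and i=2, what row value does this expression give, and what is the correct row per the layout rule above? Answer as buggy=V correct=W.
`(lane % 4) + 8*(i / 2)`[18,2]⇒10
lane 18: gr=4 (18/4), th=2 (18%4)
i=2: r=4+8=12, c=2*2+0=4
row: 10 vs 12

buggy=10 correct=12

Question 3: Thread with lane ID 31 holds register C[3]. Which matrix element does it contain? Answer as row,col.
15,7

31: g=7,t=3
[3] (7+8,3*2+1) = (15,7)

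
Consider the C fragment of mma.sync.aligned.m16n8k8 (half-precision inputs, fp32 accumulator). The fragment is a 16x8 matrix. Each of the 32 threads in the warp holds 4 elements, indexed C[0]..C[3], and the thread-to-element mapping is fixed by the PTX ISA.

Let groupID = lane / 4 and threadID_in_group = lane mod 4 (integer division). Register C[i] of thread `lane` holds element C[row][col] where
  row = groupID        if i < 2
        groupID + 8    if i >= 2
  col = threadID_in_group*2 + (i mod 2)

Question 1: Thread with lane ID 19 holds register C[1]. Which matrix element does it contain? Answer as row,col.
4,7

lane 19⇒19/4=4, 19 mod 4=3
i=1  r:4+0⇒4  c:2·3+1⇒7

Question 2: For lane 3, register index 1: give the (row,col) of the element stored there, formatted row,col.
0,7

lane 3: gid=0 (3/4), tid=3 (3%4)
i=1: r=0+0=0, c=3*2+1=7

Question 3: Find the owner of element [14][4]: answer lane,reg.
r=14->g=6,rb=1  c=4->t=2,b0=0
L=6*4+2=26  i=1*2+0=2

26,2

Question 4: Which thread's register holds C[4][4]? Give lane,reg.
18,0

r: 4->gid=4,r8=0  c: 4->tid=2,i&1=0
L=4*4+2=18  i=0*2+0=0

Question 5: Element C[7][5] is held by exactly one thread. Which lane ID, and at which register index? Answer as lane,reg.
30,1

r=7→G=7,rhi=0  c=5→T=2,p=1
L=7*4+2=30  i=0*2+1=1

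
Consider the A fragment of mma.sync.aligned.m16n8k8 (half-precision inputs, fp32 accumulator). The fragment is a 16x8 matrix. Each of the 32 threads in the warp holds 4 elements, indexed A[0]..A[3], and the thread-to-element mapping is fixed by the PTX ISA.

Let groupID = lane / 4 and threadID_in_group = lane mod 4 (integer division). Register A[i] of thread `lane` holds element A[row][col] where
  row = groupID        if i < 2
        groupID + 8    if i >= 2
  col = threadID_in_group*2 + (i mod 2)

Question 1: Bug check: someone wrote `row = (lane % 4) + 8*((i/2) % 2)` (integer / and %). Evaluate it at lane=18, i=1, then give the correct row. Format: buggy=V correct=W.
buggy=2 correct=4

`(lane % 4) + 8*((i/2) % 2)`[18,1]⇒2
L=18⇒gr=18>>2=4, th=18&3=2
[1]⇒row 4+0=4  col 2·2+1=5
row: 2 vs 4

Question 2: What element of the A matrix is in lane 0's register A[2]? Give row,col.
8,0

lane 0->0/4=0, 0 mod 4=0
i=2  r:0+8->8  c:2·0+0->0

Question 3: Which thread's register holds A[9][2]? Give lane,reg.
r=9⇒gr=1,Rb=1  c=2⇒th=1,odd=0
L=1*4+1=5  i=1*2+0=2

5,2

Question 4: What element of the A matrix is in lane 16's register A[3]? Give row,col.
lane 16->16/4=4, 16 mod 4=0
i=3  r:4+8->12  c:2·0+1->1

12,1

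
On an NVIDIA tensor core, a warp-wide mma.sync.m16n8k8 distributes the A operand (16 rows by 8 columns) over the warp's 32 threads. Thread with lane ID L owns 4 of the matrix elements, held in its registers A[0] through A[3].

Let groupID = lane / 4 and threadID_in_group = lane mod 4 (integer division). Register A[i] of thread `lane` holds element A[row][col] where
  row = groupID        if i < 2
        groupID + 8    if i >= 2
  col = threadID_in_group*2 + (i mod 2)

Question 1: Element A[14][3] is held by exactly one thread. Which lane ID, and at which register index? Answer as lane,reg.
r=14→G=6,rhi=1  c=3→T=1,p=1
L=6*4+1=25  i=1*2+1=3

25,3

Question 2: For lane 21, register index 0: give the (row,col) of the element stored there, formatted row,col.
lane 21: gr=5 (21/4), th=1 (21%4)
i=0: r=5+0=5, c=1*2+0=2

5,2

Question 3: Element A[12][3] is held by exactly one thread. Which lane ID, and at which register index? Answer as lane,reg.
17,3

r:12=>grp=4,rB=1  c:3=>tig=1,lo=1
L=4*4+1=17  i=1*2+1=3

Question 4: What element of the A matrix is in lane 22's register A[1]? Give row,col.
lane 22=>22/4=5, 22 mod 4=2
i=1  r:5+0=>5  c:2·2+1=>5

5,5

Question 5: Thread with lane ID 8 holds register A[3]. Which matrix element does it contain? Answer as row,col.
10,1

lane 8: gid=2 (8/4), tid=0 (8%4)
i=3: r=2+8=10, c=0*2+1=1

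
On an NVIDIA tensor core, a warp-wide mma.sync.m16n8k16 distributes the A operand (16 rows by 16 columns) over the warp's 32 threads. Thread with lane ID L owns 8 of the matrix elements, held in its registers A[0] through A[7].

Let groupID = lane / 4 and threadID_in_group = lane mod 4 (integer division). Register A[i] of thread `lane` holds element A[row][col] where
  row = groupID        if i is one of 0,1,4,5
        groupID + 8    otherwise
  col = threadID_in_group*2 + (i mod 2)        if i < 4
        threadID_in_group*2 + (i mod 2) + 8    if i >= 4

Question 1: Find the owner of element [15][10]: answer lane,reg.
29,6

r:15=>grp=7,rB=1  c:10=>cB=1,tig=1,lo=0
L=7*4+1=29  i=1*4+1*2+0=6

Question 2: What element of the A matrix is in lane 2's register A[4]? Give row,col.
lane 2: gr=0 (2/4), th=2 (2%4)
i=4: r=0+0=0, c=2*2+0+8=12

0,12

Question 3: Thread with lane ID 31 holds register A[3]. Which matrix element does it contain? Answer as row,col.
lane 31: G=7 (31/4), T=3 (31%4)
i=3: r=7+8=15, c=3*2+1+0=7

15,7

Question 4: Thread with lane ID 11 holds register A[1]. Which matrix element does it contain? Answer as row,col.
lane 11⇒11/4=2, 11 mod 4=3
i=1  r:2+0⇒2  c:2·3+1+0⇒7

2,7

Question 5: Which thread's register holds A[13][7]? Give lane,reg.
r:13=>grp=5,rB=1  c:7=>cB=0,tig=3,lo=1
L=5*4+3=23  i=0*4+1*2+1=3

23,3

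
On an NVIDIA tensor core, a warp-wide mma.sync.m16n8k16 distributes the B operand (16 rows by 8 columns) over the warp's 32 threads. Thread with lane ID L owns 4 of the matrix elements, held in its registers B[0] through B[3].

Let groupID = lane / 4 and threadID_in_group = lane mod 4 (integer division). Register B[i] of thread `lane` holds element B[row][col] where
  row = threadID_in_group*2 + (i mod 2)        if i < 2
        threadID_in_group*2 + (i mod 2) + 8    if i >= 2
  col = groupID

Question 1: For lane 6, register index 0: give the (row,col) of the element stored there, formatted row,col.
6: g=1,t=2
[0] (2*2+0+0,1) = (4,1)

4,1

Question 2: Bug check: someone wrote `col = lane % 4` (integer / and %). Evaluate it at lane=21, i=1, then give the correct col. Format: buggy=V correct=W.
`lane % 4`[21,1]→1
L=21→G=21>>2=5, T=21&3=1
[1]→row 1·2+1+0=3  col G=5
col: 1 vs 5

buggy=1 correct=5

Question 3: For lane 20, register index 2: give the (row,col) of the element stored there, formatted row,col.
lane 20: G=5 (20/4), T=0 (20%4)
i=2: r=0*2+0+8=8, c=G=5

8,5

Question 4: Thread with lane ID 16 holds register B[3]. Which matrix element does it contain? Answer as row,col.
lane 16->16/4=4, 16 mod 4=0
i=3  r:2·0+1+8->9  c:4

9,4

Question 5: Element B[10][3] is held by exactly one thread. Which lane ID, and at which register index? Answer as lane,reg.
c:3=>grp=3  r:10=>rB=1,tig=1,lo=0
L=3*4+1=13  i=1*2+0=2

13,2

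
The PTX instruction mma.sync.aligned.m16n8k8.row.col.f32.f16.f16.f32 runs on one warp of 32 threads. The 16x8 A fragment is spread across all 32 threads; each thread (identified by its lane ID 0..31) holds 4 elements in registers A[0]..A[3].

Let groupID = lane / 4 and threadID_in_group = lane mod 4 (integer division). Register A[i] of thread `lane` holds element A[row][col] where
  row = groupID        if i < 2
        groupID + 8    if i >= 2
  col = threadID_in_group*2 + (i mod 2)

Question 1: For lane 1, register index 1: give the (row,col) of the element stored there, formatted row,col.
lane 1=>1/4=0, 1 mod 4=1
i=1  r:0+0=>0  c:2·1+1=>3

0,3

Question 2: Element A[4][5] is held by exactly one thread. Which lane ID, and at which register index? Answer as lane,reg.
18,1

r=4->g=4,rb=0  c=5->t=2,b0=1
L=4*4+2=18  i=0*2+1=1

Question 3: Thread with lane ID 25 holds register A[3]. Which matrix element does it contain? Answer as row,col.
14,3

lane 25: grp=6 (25/4), tig=1 (25%4)
i=3: r=6+8=14, c=1*2+1=3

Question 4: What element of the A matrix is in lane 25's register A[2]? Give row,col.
14,2

L=25→G=25>>2=6, T=25&3=1
[2]→row 6+8=14  col 1·2+0=2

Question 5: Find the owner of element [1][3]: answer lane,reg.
r: 1->gid=1,r8=0  c: 3->tid=1,i&1=1
L=1*4+1=5  i=0*2+1=1

5,1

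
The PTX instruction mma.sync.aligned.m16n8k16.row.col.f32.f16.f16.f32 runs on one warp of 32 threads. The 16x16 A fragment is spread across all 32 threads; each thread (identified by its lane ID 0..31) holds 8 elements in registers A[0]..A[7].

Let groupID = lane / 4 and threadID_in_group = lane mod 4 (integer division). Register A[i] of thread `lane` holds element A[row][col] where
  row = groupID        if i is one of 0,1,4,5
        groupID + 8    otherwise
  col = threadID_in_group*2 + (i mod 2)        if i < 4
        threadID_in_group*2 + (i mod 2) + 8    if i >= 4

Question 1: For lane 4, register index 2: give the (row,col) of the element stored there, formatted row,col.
L=4=>grp=4>>2=1, tig=4&3=0
[2]=>row 1+8=9  col 0·2+0+0=0

9,0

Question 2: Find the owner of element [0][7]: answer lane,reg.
3,1

r=0->g=0,rb=0  c=7->cb=0,t=3,b0=1
L=0*4+3=3  i=0*4+0*2+1=1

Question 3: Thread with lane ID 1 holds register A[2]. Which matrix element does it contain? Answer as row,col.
L=1->gid=1>>2=0, tid=1&3=1
[2]->row 0+8=8  col 1·2+0+0=2

8,2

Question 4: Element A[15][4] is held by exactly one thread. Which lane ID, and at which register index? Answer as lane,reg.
30,2

r=15->g=7,rb=1  c=4->cb=0,t=2,b0=0
L=7*4+2=30  i=0*4+1*2+0=2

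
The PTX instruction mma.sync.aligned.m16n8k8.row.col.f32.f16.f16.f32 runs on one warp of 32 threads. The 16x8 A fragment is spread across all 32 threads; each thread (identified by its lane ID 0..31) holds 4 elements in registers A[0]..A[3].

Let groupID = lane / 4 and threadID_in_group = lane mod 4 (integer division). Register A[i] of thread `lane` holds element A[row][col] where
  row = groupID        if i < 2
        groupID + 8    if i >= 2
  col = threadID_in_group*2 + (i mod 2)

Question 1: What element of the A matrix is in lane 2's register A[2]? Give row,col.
8,4

L=2→G=2>>2=0, T=2&3=2
[2]→row 0+8=8  col 2·2+0=4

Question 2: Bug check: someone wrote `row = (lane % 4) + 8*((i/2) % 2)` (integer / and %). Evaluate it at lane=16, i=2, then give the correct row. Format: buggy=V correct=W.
`(lane % 4) + 8*((i/2) % 2)`[16,2]→8
lane 16→16/4=4, 16 mod 4=0
i=2  r:4+8→12  c:2·0+0→0
row: 8 vs 12

buggy=8 correct=12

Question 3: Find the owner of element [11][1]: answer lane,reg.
r=11→G=3,rhi=1  c=1→T=0,p=1
L=3*4+0=12  i=1*2+1=3

12,3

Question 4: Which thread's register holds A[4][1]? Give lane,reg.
16,1

r: 4->gid=4,r8=0  c: 1->tid=0,i&1=1
L=4*4+0=16  i=0*2+1=1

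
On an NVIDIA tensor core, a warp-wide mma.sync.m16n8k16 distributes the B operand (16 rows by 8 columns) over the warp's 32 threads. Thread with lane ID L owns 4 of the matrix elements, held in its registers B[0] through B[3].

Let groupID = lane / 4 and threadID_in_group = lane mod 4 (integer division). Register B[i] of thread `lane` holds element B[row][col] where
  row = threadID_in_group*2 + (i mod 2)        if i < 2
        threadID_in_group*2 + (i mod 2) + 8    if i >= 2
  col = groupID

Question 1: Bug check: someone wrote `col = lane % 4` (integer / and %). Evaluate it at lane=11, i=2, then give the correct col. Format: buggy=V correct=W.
`lane % 4`[11,2]->3
11: gid=2,tid=3
[2] (3*2+0+8,2) = (14,2)
col: 3 vs 2

buggy=3 correct=2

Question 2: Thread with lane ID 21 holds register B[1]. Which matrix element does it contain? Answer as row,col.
lane 21=>21/4=5, 21 mod 4=1
i=1  r:2·1+1+0=>3  c:5

3,5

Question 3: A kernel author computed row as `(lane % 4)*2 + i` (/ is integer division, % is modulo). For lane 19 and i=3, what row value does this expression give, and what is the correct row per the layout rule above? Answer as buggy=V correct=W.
buggy=9 correct=15

`(lane % 4)*2 + i`[19,3]→9
L=19→G=19>>2=4, T=19&3=3
[3]→row 3·2+1+8=15  col G=4
row: 9 vs 15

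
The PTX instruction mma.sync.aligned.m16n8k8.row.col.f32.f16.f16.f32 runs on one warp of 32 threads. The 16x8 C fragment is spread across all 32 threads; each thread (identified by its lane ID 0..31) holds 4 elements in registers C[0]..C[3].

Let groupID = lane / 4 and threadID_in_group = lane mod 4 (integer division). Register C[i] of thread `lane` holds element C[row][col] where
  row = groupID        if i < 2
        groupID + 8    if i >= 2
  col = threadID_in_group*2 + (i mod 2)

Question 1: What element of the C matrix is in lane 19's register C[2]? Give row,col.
12,6

19: grp=4,tig=3
[2] (4+8,3*2+0) = (12,6)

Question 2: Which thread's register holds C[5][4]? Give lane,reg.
22,0

r=5⇒gr=5,Rb=0  c=4⇒th=2,odd=0
L=5*4+2=22  i=0*2+0=0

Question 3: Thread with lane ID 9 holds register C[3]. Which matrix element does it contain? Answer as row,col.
10,3

lane 9: grp=2 (9/4), tig=1 (9%4)
i=3: r=2+8=10, c=1*2+1=3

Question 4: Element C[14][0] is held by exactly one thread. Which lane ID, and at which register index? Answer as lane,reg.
r=14->g=6,rb=1  c=0->t=0,b0=0
L=6*4+0=24  i=1*2+0=2

24,2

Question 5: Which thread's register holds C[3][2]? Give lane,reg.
r=3->g=3,rb=0  c=2->t=1,b0=0
L=3*4+1=13  i=0*2+0=0

13,0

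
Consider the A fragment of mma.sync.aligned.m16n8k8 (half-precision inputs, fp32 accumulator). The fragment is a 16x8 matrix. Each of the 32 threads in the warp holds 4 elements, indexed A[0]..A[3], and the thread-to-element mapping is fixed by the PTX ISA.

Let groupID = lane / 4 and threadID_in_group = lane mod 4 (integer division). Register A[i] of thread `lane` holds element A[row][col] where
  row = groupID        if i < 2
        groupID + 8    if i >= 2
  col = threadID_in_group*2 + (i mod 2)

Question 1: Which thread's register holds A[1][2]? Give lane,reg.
r=1→G=1,rhi=0  c=2→T=1,p=0
L=1*4+1=5  i=0*2+0=0

5,0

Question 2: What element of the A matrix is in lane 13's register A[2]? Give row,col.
11,2

L=13=>grp=13>>2=3, tig=13&3=1
[2]=>row 3+8=11  col 1·2+0=2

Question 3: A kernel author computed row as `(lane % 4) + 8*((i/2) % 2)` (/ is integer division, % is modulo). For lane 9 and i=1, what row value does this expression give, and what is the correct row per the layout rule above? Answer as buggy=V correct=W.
`(lane % 4) + 8*((i/2) % 2)`[9,1]->1
L=9->g=9>>2=2, t=9&3=1
[1]->row 2+0=2  col 1·2+1=3
row: 1 vs 2

buggy=1 correct=2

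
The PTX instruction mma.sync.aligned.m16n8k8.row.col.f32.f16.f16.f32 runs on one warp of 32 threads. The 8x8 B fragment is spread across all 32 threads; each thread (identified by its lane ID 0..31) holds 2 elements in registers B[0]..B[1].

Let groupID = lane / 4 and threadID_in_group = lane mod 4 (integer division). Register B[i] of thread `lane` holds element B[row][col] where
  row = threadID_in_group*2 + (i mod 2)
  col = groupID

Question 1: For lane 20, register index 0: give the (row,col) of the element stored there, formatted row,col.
L=20→G=20>>2=5, T=20&3=0
[0]→row 0·2+0=0  col G=5

0,5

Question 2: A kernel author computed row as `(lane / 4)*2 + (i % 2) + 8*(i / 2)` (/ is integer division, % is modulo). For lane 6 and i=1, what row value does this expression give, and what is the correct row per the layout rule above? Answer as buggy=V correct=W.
buggy=3 correct=5

`(lane / 4)*2 + (i % 2) + 8*(i / 2)`[6,1]->3
lane 6: g=1 (6/4), t=2 (6%4)
i=1: r=2*2+1=5, c=g=1
row: 3 vs 5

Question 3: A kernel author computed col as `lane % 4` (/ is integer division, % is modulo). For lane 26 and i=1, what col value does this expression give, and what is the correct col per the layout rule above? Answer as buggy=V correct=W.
`lane % 4`[26,1]→2
26: G=6,T=2
[1] (2*2+1,6) = (5,6)
col: 2 vs 6

buggy=2 correct=6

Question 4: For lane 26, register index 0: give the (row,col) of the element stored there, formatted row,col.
26: gid=6,tid=2
[0] (2*2+0,6) = (4,6)

4,6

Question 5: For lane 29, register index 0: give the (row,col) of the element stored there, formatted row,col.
2,7

lane 29: g=7 (29/4), t=1 (29%4)
i=0: r=1*2+0=2, c=g=7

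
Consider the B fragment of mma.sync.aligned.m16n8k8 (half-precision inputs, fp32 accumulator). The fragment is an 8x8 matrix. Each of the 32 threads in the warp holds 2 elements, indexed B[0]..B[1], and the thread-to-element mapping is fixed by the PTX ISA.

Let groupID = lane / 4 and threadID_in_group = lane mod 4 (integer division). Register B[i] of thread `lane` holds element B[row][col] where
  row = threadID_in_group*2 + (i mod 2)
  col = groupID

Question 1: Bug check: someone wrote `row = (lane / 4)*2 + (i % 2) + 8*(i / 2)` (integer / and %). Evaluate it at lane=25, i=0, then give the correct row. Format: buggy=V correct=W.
buggy=12 correct=2

`(lane / 4)*2 + (i % 2) + 8*(i / 2)`[25,0]→12
lane 25→25/4=6, 25 mod 4=1
i=0  r:2·1+0→2  c:6
row: 12 vs 2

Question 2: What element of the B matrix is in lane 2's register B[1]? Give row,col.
lane 2->2/4=0, 2 mod 4=2
i=1  r:2·2+1->5  c:0

5,0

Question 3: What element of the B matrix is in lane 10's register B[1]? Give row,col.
lane 10: g=2 (10/4), t=2 (10%4)
i=1: r=2*2+1=5, c=g=2

5,2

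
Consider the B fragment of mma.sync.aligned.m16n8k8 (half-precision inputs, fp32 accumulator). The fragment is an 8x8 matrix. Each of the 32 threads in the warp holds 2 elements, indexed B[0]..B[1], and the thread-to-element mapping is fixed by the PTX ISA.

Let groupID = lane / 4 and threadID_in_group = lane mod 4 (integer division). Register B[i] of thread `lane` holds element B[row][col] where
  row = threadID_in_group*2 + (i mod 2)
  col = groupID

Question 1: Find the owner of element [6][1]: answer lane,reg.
7,0

c=1⇒gr=1  r=6⇒th=3,odd=0
L=1*4+3=7  i=0=0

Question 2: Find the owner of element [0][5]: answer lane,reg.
20,0

c=5→G=5  r=0→T=0,p=0
L=5*4+0=20  i=0=0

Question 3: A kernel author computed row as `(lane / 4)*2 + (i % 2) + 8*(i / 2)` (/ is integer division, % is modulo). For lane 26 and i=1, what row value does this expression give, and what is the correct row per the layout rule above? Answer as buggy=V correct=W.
buggy=13 correct=5

`(lane / 4)*2 + (i % 2) + 8*(i / 2)`[26,1]=>13
L=26=>grp=26>>2=6, tig=26&3=2
[1]=>row 2·2+1=5  col grp=6
row: 13 vs 5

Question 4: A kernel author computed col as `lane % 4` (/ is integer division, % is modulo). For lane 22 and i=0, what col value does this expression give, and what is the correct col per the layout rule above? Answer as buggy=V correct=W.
`lane % 4`[22,0]->2
lane 22->22/4=5, 22 mod 4=2
i=0  r:2·2+0->4  c:5
col: 2 vs 5

buggy=2 correct=5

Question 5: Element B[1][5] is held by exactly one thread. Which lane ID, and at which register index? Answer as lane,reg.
c=5⇒gr=5  r=1⇒th=0,odd=1
L=5*4+0=20  i=1=1

20,1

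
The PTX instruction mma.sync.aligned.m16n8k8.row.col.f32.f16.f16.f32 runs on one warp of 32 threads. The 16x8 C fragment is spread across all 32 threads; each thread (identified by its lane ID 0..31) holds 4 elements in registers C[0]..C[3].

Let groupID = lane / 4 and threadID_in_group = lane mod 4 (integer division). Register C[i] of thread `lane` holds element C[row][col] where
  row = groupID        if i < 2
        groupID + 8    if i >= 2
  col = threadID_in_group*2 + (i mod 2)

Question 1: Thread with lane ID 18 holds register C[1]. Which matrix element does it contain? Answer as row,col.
L=18=>grp=18>>2=4, tig=18&3=2
[1]=>row 4+0=4  col 2·2+1=5

4,5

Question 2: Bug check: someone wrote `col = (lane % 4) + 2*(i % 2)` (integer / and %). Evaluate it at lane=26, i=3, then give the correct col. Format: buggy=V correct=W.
buggy=4 correct=5

`(lane % 4) + 2*(i % 2)`[26,3]=>4
lane 26=>26/4=6, 26 mod 4=2
i=3  r:6+8=>14  c:2·2+1=>5
col: 4 vs 5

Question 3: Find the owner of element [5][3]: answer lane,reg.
21,1

r=5->g=5,rb=0  c=3->t=1,b0=1
L=5*4+1=21  i=0*2+1=1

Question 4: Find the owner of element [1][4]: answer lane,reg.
r=1⇒gr=1,Rb=0  c=4⇒th=2,odd=0
L=1*4+2=6  i=0*2+0=0

6,0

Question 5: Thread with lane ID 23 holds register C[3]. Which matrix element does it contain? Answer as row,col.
13,7

lane 23: gid=5 (23/4), tid=3 (23%4)
i=3: r=5+8=13, c=3*2+1=7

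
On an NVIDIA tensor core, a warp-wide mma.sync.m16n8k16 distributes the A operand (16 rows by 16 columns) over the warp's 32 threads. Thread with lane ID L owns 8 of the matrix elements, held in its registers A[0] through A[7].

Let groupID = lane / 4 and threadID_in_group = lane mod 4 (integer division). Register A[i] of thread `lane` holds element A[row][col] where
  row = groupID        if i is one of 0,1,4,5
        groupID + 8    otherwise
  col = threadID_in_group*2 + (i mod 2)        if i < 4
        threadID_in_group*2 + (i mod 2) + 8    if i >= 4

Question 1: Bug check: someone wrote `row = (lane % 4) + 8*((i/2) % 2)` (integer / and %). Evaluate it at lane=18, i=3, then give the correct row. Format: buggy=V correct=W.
`(lane % 4) + 8*((i/2) % 2)`[18,3]->10
lane 18: g=4 (18/4), t=2 (18%4)
i=3: r=4+8=12, c=2*2+1+0=5
row: 10 vs 12

buggy=10 correct=12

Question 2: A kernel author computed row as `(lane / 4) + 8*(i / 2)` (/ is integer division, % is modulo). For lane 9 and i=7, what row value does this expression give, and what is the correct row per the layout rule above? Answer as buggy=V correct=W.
buggy=26 correct=10

`(lane / 4) + 8*(i / 2)`[9,7]->26
L=9->g=9>>2=2, t=9&3=1
[7]->row 2+8=10  col 1·2+1+8=11
row: 26 vs 10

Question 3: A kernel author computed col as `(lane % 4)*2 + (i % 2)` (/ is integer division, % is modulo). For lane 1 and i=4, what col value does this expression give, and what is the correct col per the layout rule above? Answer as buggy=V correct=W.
`(lane % 4)*2 + (i % 2)`[1,4]→2
1: G=0,T=1
[4] (0+0,1*2+0+8) = (0,10)
col: 2 vs 10

buggy=2 correct=10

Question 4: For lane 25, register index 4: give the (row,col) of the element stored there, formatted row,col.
lane 25: gr=6 (25/4), th=1 (25%4)
i=4: r=6+0=6, c=1*2+0+8=10

6,10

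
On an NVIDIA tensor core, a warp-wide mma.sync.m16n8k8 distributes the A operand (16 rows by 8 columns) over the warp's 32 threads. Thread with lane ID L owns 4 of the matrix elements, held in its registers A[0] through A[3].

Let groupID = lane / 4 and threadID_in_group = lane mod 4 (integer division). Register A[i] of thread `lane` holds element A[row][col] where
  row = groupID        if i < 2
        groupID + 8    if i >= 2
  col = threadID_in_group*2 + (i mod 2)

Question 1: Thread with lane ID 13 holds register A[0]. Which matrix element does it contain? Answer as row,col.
3,2

13: grp=3,tig=1
[0] (3+0,1*2+0) = (3,2)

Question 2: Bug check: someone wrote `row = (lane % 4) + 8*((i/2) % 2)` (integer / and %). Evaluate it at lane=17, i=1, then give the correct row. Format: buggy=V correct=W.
`(lane % 4) + 8*((i/2) % 2)`[17,1]->1
lane 17->17/4=4, 17 mod 4=1
i=1  r:4+0->4  c:2·1+1->3
row: 1 vs 4

buggy=1 correct=4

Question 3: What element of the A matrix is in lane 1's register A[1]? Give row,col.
0,3

L=1⇒gr=1>>2=0, th=1&3=1
[1]⇒row 0+0=0  col 1·2+1=3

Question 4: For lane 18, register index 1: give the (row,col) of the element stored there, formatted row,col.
4,5

lane 18: G=4 (18/4), T=2 (18%4)
i=1: r=4+0=4, c=2*2+1=5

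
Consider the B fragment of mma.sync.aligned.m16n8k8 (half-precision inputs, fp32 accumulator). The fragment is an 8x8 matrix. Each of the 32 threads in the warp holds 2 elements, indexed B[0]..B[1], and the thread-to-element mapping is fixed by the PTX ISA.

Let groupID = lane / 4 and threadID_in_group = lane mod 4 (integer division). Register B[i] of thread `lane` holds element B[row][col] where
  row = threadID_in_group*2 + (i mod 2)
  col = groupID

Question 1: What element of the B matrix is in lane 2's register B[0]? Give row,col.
lane 2: G=0 (2/4), T=2 (2%4)
i=0: r=2*2+0=4, c=G=0

4,0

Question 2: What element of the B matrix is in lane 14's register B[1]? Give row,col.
5,3

14: g=3,t=2
[1] (2*2+1,3) = (5,3)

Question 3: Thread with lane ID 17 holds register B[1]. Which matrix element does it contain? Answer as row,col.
3,4

17: gid=4,tid=1
[1] (1*2+1,4) = (3,4)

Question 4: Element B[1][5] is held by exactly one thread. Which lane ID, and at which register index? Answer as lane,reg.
20,1

c=5->g=5  r=1->t=0,b0=1
L=5*4+0=20  i=1=1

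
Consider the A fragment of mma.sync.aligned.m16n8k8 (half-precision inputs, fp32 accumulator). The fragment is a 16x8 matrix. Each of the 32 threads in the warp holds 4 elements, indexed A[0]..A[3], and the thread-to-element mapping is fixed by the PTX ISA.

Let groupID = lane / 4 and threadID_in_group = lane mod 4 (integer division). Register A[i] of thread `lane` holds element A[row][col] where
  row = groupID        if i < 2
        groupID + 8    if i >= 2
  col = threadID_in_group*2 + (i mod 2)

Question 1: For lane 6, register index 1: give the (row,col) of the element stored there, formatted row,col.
lane 6=>6/4=1, 6 mod 4=2
i=1  r:1+0=>1  c:2·2+1=>5

1,5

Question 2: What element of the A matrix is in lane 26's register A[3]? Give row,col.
14,5

lane 26⇒26/4=6, 26 mod 4=2
i=3  r:6+8⇒14  c:2·2+1⇒5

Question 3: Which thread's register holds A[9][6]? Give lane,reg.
r=9⇒gr=1,Rb=1  c=6⇒th=3,odd=0
L=1*4+3=7  i=1*2+0=2

7,2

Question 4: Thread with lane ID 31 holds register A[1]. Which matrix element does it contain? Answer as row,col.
7,7

L=31->gid=31>>2=7, tid=31&3=3
[1]->row 7+0=7  col 3·2+1=7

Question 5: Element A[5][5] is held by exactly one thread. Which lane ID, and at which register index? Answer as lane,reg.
22,1

r=5->g=5,rb=0  c=5->t=2,b0=1
L=5*4+2=22  i=0*2+1=1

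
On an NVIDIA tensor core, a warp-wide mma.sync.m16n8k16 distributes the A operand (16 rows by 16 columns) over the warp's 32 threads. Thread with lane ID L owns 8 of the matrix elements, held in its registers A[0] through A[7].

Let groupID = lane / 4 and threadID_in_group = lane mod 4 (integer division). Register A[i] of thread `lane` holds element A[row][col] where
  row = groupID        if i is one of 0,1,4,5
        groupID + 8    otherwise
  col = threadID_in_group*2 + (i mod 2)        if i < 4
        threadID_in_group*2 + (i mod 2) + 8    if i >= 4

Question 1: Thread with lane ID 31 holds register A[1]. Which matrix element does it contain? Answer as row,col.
31: gid=7,tid=3
[1] (7+0,3*2+1+0) = (7,7)

7,7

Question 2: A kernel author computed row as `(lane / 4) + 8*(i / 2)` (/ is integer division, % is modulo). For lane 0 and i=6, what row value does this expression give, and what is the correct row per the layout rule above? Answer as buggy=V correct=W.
`(lane / 4) + 8*(i / 2)`[0,6]->24
L=0->gid=0>>2=0, tid=0&3=0
[6]->row 0+8=8  col 0·2+0+8=8
row: 24 vs 8

buggy=24 correct=8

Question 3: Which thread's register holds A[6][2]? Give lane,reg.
25,0

r=6→G=6,rhi=0  c=2→chi=0,T=1,p=0
L=6*4+1=25  i=0*4+0*2+0=0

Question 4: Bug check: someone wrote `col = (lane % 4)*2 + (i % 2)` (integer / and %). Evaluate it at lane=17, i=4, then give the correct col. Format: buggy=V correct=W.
buggy=2 correct=10

`(lane % 4)*2 + (i % 2)`[17,4]→2
17: G=4,T=1
[4] (4+0,1*2+0+8) = (4,10)
col: 2 vs 10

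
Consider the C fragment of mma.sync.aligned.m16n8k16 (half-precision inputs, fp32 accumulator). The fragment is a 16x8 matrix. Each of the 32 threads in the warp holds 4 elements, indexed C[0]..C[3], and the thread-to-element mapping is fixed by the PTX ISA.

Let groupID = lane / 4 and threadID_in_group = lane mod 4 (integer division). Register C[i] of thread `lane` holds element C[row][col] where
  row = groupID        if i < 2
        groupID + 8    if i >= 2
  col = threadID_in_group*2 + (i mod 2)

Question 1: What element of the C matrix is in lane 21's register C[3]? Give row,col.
13,3

L=21=>grp=21>>2=5, tig=21&3=1
[3]=>row 5+8=13  col 1·2+1=3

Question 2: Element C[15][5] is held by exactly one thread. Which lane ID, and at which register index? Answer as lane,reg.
r=15→G=7,rhi=1  c=5→T=2,p=1
L=7*4+2=30  i=1*2+1=3

30,3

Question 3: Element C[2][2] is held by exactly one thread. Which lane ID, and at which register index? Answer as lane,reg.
9,0

r=2→G=2,rhi=0  c=2→T=1,p=0
L=2*4+1=9  i=0*2+0=0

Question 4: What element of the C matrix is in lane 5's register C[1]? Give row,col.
1,3

5: G=1,T=1
[1] (1+0,1*2+1) = (1,3)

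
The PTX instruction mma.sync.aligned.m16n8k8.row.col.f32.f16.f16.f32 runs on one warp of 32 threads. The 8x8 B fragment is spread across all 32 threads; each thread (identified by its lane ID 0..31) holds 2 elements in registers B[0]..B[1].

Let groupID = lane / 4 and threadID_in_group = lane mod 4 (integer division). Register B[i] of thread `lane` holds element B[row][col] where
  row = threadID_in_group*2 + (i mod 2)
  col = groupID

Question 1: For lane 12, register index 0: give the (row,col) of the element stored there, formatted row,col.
12: grp=3,tig=0
[0] (0*2+0,3) = (0,3)

0,3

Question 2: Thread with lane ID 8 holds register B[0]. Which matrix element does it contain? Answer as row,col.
0,2

lane 8: gr=2 (8/4), th=0 (8%4)
i=0: r=0*2+0=0, c=gr=2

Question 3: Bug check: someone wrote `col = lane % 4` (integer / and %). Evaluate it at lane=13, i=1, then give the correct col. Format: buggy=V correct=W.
`lane % 4`[13,1]->1
lane 13: gid=3 (13/4), tid=1 (13%4)
i=1: r=1*2+1=3, c=gid=3
col: 1 vs 3

buggy=1 correct=3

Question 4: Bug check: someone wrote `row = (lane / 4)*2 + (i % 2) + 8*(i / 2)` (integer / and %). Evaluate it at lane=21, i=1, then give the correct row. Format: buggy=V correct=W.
`(lane / 4)*2 + (i % 2) + 8*(i / 2)`[21,1]->11
21: g=5,t=1
[1] (1*2+1,5) = (3,5)
row: 11 vs 3

buggy=11 correct=3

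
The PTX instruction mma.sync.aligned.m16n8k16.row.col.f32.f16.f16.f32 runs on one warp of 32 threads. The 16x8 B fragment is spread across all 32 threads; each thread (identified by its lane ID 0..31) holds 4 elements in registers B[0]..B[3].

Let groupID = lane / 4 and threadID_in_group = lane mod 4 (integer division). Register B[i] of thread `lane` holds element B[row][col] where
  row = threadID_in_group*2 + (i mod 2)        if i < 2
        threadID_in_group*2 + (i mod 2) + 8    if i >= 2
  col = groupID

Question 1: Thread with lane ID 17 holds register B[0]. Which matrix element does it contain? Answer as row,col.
2,4

L=17->g=17>>2=4, t=17&3=1
[0]->row 1·2+0+0=2  col g=4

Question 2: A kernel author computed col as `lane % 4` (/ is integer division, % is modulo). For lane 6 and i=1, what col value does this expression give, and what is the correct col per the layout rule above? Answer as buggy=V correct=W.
buggy=2 correct=1

`lane % 4`[6,1]⇒2
lane 6⇒6/4=1, 6 mod 4=2
i=1  r:2·2+1+0⇒5  c:1
col: 2 vs 1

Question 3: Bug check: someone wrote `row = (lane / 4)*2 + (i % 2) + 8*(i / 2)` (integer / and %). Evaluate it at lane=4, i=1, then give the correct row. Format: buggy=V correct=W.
buggy=3 correct=1

`(lane / 4)*2 + (i % 2) + 8*(i / 2)`[4,1]->3
lane 4: gid=1 (4/4), tid=0 (4%4)
i=1: r=0*2+1+0=1, c=gid=1
row: 3 vs 1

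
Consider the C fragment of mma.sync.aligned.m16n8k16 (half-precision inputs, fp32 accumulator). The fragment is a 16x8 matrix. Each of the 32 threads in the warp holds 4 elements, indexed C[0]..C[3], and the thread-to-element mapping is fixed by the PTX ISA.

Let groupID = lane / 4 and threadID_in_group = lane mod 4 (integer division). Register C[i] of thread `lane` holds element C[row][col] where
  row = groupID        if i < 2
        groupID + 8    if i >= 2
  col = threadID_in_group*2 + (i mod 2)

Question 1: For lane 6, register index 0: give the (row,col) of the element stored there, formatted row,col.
1,4

lane 6: g=1 (6/4), t=2 (6%4)
i=0: r=1+0=1, c=2*2+0=4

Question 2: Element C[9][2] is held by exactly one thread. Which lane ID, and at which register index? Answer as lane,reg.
5,2

r:9=>grp=1,rB=1  c:2=>tig=1,lo=0
L=1*4+1=5  i=1*2+0=2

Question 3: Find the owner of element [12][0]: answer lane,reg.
16,2

r:12=>grp=4,rB=1  c:0=>tig=0,lo=0
L=4*4+0=16  i=1*2+0=2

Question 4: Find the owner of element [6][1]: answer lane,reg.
24,1

r: 6->gid=6,r8=0  c: 1->tid=0,i&1=1
L=6*4+0=24  i=0*2+1=1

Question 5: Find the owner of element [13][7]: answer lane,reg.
r: 13->gid=5,r8=1  c: 7->tid=3,i&1=1
L=5*4+3=23  i=1*2+1=3

23,3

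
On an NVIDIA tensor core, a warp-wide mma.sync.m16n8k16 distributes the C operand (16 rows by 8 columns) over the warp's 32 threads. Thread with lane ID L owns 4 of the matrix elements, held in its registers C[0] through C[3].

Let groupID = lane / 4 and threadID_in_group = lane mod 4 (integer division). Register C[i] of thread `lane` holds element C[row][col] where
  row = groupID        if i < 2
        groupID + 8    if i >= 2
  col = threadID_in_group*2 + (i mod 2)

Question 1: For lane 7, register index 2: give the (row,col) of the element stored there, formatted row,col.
L=7->g=7>>2=1, t=7&3=3
[2]->row 1+8=9  col 3·2+0=6

9,6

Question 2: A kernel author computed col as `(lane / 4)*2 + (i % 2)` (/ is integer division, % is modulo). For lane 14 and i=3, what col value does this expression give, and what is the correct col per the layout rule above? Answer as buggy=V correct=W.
`(lane / 4)*2 + (i % 2)`[14,3]→7
lane 14→14/4=3, 14 mod 4=2
i=3  r:3+8→11  c:2·2+1→5
col: 7 vs 5

buggy=7 correct=5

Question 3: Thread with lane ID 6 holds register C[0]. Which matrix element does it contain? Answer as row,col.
1,4

6: gr=1,th=2
[0] (1+0,2*2+0) = (1,4)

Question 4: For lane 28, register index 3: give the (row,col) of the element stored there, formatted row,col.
15,1

L=28->g=28>>2=7, t=28&3=0
[3]->row 7+8=15  col 0·2+1=1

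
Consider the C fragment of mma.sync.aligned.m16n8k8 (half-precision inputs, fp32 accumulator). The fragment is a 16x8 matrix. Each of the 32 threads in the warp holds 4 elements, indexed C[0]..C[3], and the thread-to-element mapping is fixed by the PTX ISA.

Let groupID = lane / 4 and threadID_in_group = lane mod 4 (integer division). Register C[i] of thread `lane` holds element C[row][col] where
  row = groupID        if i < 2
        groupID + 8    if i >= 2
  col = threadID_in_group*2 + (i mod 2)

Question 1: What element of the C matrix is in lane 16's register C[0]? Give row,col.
4,0

lane 16->16/4=4, 16 mod 4=0
i=0  r:4+0->4  c:2·0+0->0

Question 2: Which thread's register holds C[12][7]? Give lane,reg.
19,3

r=12⇒gr=4,Rb=1  c=7⇒th=3,odd=1
L=4*4+3=19  i=1*2+1=3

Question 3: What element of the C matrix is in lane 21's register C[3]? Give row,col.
13,3

lane 21: G=5 (21/4), T=1 (21%4)
i=3: r=5+8=13, c=1*2+1=3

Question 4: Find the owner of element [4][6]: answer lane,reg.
r: 4->gid=4,r8=0  c: 6->tid=3,i&1=0
L=4*4+3=19  i=0*2+0=0

19,0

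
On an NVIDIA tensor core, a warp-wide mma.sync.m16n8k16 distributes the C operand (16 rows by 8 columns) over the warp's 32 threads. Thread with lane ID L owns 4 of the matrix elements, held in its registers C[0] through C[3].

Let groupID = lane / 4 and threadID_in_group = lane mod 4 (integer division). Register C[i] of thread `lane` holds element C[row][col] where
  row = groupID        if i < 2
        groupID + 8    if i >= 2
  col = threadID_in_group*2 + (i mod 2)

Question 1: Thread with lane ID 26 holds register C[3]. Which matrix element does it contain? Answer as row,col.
lane 26→26/4=6, 26 mod 4=2
i=3  r:6+8→14  c:2·2+1→5

14,5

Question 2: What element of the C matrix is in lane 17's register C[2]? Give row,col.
12,2

lane 17⇒17/4=4, 17 mod 4=1
i=2  r:4+8⇒12  c:2·1+0⇒2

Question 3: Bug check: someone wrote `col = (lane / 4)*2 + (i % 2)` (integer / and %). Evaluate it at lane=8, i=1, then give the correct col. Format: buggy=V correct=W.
buggy=5 correct=1

`(lane / 4)*2 + (i % 2)`[8,1]=>5
lane 8=>8/4=2, 8 mod 4=0
i=1  r:2+0=>2  c:2·0+1=>1
col: 5 vs 1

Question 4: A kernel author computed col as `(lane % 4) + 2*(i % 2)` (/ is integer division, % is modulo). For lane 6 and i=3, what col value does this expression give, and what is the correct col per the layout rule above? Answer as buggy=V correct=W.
buggy=4 correct=5

`(lane % 4) + 2*(i % 2)`[6,3]->4
lane 6: g=1 (6/4), t=2 (6%4)
i=3: r=1+8=9, c=2*2+1=5
col: 4 vs 5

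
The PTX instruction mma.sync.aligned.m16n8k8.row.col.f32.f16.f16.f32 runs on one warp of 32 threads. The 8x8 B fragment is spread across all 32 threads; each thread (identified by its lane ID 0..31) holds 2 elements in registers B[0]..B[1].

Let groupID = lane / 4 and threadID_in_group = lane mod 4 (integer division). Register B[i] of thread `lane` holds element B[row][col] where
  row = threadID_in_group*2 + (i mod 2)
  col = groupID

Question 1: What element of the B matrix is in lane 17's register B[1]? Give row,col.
L=17⇒gr=17>>2=4, th=17&3=1
[1]⇒row 1·2+1=3  col gr=4

3,4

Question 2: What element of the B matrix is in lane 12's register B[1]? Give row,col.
L=12⇒gr=12>>2=3, th=12&3=0
[1]⇒row 0·2+1=1  col gr=3

1,3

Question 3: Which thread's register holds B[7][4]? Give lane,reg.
c:4=>grp=4  r:7=>tig=3,lo=1
L=4*4+3=19  i=1=1

19,1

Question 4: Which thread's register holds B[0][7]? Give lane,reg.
c=7→G=7  r=0→T=0,p=0
L=7*4+0=28  i=0=0

28,0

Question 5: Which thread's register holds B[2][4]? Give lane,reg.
c=4⇒gr=4  r=2⇒th=1,odd=0
L=4*4+1=17  i=0=0

17,0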